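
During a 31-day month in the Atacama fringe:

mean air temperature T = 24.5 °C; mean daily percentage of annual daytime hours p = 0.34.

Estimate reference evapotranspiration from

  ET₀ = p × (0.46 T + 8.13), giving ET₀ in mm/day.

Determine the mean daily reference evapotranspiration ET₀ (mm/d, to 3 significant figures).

6.60 mm/d

ET₀ = 0.34 × (0.46 × 24.5 + 8.13) = 0.34 × 19.400 = 6.5960 mm/d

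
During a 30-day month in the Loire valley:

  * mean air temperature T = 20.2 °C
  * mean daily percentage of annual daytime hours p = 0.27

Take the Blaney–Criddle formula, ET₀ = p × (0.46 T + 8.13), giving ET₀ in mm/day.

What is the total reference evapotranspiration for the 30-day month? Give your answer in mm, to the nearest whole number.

141 mm

ET₀ = 0.27 × (0.46 × 20.2 + 8.13) = 0.27 × 17.422 = 4.7039 mm/d
Monthly total = 4.7039 × 30 = 141.117 mm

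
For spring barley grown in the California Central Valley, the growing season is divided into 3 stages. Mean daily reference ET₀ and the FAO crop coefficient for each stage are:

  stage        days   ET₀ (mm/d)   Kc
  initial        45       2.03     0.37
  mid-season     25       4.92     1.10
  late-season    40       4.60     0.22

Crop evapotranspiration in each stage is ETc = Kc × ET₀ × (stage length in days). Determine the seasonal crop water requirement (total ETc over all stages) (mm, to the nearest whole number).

initial: 0.37 × 2.03 × 45 = 33.80 mm
mid-season: 1.10 × 4.92 × 25 = 135.30 mm
late-season: 0.22 × 4.60 × 40 = 40.48 mm
Seasonal total = 209.58 mm

210 mm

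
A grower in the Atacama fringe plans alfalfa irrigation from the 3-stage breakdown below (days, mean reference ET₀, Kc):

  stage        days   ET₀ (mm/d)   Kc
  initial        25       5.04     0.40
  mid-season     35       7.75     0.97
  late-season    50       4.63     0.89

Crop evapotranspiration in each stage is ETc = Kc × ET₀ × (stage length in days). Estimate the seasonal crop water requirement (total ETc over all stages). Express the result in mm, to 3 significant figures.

520 mm

initial: 0.40 × 5.04 × 25 = 50.40 mm
mid-season: 0.97 × 7.75 × 35 = 263.11 mm
late-season: 0.89 × 4.63 × 50 = 206.04 mm
Seasonal total = 519.55 mm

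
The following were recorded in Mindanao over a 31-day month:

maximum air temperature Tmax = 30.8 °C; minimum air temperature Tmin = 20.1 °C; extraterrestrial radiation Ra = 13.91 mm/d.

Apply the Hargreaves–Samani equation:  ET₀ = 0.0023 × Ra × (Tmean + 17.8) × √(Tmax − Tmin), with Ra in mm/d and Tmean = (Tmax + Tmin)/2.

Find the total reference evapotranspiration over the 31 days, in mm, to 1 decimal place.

Tmean = (30.8 + 20.1)/2 = 25.45 °C
ET₀ = 0.0023 × 13.91 × (25.45 + 17.8) × √10.7 = 0.0023 × 13.91 × 43.25 × 3.2711 = 4.5262 mm/d
Over 31 days: 4.5262 × 31 = 140.312 mm

140.3 mm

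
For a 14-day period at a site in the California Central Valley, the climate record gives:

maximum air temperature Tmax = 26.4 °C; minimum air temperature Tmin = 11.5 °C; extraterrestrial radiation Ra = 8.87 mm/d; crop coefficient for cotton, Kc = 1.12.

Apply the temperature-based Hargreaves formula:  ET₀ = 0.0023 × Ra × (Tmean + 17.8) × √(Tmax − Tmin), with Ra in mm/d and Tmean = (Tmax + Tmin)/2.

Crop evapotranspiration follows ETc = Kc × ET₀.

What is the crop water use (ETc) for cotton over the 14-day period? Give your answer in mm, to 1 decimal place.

45.4 mm

Tmean = (26.4 + 11.5)/2 = 18.95 °C
ET₀ = 0.0023 × 8.87 × (18.95 + 17.8) × √14.9 = 0.0023 × 8.87 × 36.75 × 3.8601 = 2.8941 mm/d
ETc = Kc × ET₀ = 1.12 × 2.8941 = 3.2414 mm/d
Over 14 days: 3.2414 × 14 = 45.380 mm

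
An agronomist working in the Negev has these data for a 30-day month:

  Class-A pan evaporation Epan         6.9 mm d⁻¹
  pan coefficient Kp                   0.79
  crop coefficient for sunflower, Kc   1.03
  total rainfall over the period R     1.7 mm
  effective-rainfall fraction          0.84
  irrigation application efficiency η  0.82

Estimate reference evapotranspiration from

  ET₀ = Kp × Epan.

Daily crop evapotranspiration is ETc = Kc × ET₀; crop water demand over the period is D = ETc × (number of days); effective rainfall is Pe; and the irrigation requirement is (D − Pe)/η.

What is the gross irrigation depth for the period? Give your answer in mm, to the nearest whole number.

ET₀ = 0.79 × 6.9 = 5.4510 mm/d
ETc = Kc × ET₀ = 1.03 × 5.4510 = 5.6145 mm/d
Crop demand D = ETc × 30 d = 5.6145 × 30 = 168.435 mm
Pe = 0.84 × 1.7 = 1.428 mm
D − Pe = 168.435 − 1.428 = 167.007 mm
Gross irrigation = 167.007 / 0.82 = 203.667 mm

204 mm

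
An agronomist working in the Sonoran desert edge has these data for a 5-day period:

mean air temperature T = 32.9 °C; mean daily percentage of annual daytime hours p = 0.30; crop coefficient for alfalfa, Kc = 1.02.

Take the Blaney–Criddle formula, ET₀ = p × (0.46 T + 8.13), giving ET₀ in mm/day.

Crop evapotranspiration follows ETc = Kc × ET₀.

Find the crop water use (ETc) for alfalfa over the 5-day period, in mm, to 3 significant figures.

ET₀ = 0.30 × (0.46 × 32.9 + 8.13) = 0.30 × 23.264 = 6.9792 mm/d
ETc = Kc × ET₀ = 1.02 × 6.9792 = 7.1188 mm/d
Over 5 days: 7.1188 × 5 = 35.594 mm

35.6 mm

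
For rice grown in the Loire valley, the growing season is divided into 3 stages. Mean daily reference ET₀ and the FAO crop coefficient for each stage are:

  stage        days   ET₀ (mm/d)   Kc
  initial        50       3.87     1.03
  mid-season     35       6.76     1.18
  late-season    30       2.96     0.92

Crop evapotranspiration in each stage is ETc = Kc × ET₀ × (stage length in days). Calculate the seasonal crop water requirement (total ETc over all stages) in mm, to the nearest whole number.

560 mm

initial: 1.03 × 3.87 × 50 = 199.31 mm
mid-season: 1.18 × 6.76 × 35 = 279.19 mm
late-season: 0.92 × 2.96 × 30 = 81.70 mm
Seasonal total = 560.20 mm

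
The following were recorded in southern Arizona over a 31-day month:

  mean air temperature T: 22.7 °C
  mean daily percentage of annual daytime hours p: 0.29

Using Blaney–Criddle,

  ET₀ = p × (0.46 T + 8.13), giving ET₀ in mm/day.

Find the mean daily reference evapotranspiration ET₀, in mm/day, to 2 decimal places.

ET₀ = 0.29 × (0.46 × 22.7 + 8.13) = 0.29 × 18.572 = 5.3859 mm/d

5.39 mm/day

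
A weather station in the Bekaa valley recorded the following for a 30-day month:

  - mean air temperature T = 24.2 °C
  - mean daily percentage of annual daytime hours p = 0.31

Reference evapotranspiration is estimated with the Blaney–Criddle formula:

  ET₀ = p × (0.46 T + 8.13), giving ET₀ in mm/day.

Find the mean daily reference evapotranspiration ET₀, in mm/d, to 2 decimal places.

5.97 mm/d

ET₀ = 0.31 × (0.46 × 24.2 + 8.13) = 0.31 × 19.262 = 5.9712 mm/d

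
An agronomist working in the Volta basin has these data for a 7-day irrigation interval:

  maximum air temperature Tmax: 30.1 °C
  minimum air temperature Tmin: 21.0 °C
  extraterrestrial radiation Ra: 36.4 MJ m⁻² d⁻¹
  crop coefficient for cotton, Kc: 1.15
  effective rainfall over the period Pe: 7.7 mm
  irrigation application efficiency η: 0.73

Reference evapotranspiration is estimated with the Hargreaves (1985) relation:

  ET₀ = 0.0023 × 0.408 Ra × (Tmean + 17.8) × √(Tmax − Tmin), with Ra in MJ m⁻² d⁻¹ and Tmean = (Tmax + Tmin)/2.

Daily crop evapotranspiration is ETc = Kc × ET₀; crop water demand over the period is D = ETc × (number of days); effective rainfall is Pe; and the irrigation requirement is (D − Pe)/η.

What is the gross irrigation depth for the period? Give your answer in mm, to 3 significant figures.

Tmean = (30.1 + 21.0)/2 = 25.55 °C
0.408 Ra = 0.408 × 36.4 = 14.8512 mm/d equivalent
ET₀ = 0.0023 × 14.8512 × (25.55 + 17.8) × √9.1 = 0.0023 × 14.8512 × 43.35 × 3.0166 = 4.4668 mm/d
ETc = Kc × ET₀ = 1.15 × 4.4668 = 5.1368 mm/d
Crop demand D = ETc × 7 d = 5.1368 × 7 = 35.958 mm
D − Pe = 35.958 − 7.7 = 28.258 mm
Gross irrigation = 28.258 / 0.73 = 38.710 mm

38.7 mm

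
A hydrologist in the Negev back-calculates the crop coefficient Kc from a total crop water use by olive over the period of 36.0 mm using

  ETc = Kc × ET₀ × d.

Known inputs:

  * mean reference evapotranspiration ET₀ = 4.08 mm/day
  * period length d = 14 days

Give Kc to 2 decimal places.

0.63

ETc = Kc × ET₀ × d  ⇒  Kc = ETc / (ET₀ × d)
Kc = 36.0 / (4.08 × 14) = 36.0 / 57.12 = 0.6303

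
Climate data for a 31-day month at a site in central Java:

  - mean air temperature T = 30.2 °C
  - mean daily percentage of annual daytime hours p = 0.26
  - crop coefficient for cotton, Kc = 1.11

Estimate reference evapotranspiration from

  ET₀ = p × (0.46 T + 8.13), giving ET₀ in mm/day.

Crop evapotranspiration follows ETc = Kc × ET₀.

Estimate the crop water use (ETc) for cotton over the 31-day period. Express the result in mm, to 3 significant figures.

197 mm

ET₀ = 0.26 × (0.46 × 30.2 + 8.13) = 0.26 × 22.022 = 5.7257 mm/d
ETc = Kc × ET₀ = 1.11 × 5.7257 = 6.3555 mm/d
Over 31 days: 6.3555 × 31 = 197.021 mm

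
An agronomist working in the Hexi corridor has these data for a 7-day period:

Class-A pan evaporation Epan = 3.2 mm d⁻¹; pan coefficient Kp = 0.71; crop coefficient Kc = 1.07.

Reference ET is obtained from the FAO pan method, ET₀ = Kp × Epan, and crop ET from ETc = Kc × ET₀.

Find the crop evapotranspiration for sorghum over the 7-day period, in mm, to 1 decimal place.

17.0 mm

ET₀ = 0.71 × 3.2 = 2.2720 mm/d
ETc = Kc × ET₀ = 1.07 × 2.2720 = 2.4310 mm/d
Over 7 days: 2.4310 × 7 = 17.017 mm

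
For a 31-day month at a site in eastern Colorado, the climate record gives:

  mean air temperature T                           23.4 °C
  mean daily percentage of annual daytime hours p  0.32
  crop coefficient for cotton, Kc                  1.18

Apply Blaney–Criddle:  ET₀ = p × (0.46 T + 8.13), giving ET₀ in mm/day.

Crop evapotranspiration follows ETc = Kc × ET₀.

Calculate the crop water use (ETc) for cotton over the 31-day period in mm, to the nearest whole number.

221 mm

ET₀ = 0.32 × (0.46 × 23.4 + 8.13) = 0.32 × 18.894 = 6.0461 mm/d
ETc = Kc × ET₀ = 1.18 × 6.0461 = 7.1344 mm/d
Over 31 days: 7.1344 × 31 = 221.166 mm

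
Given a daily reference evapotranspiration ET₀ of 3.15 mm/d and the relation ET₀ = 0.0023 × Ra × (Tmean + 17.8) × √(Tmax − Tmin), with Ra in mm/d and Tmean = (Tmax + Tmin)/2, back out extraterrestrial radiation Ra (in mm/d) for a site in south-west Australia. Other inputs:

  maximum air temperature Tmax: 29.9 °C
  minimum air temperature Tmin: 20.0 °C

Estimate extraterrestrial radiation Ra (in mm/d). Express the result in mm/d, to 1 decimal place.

Tmean = 24.95 °C; √ΔT = 3.1464
Ra = ET₀ / [0.0023 × (Tmean+17.8) × √ΔT] = 3.15 / (0.0023 × 42.75 × 3.1464) = 10.182 mm/d

10.2 mm/d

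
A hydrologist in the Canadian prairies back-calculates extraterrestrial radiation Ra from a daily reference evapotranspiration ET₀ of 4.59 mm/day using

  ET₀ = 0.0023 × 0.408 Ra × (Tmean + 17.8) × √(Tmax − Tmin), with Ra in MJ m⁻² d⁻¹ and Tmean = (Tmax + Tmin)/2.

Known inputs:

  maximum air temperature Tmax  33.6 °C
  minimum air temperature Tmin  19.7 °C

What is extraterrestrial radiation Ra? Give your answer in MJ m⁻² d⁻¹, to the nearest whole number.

30 MJ m⁻² d⁻¹

Tmean = (33.6+19.7)/2 = 26.65 °C; ΔT = 13.9
Ra = ET₀ / [0.0023 × 0.408 × (Tmean+17.8) × √ΔT]
   = 4.59 / (0.0023 × 0.408 × 44.45 × 3.7283) = 29.515 MJ m⁻² d⁻¹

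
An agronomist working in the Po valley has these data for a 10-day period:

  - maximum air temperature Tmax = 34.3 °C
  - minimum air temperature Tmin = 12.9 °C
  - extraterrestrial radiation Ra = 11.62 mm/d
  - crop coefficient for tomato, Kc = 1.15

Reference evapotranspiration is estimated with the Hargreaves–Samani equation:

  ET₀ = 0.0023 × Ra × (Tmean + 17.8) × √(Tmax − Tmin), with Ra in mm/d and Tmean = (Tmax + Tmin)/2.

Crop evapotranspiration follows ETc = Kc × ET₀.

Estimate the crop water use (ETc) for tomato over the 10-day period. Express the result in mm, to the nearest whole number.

Tmean = (34.3 + 12.9)/2 = 23.60 °C
ET₀ = 0.0023 × 11.62 × (23.60 + 17.8) × √21.4 = 0.0023 × 11.62 × 41.40 × 4.6260 = 5.1185 mm/d
ETc = Kc × ET₀ = 1.15 × 5.1185 = 5.8863 mm/d
Over 10 days: 5.8863 × 10 = 58.863 mm

59 mm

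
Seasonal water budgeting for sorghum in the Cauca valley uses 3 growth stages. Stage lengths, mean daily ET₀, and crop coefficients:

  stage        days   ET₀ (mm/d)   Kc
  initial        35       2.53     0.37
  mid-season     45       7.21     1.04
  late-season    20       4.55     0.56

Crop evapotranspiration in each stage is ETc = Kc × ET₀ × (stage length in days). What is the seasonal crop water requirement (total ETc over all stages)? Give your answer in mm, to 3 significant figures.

421 mm

initial: 0.37 × 2.53 × 35 = 32.76 mm
mid-season: 1.04 × 7.21 × 45 = 337.43 mm
late-season: 0.56 × 4.55 × 20 = 50.96 mm
Seasonal total = 421.15 mm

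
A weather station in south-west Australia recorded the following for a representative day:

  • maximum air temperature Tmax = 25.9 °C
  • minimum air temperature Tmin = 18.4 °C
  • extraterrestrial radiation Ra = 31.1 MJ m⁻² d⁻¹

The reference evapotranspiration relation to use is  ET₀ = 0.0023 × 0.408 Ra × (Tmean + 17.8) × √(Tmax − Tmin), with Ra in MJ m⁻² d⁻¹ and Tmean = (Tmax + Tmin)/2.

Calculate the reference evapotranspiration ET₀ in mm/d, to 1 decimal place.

Tmean = (25.9 + 18.4)/2 = 22.15 °C
0.408 Ra = 0.408 × 31.1 = 12.6888 mm/d equivalent
ET₀ = 0.0023 × 12.6888 × (22.15 + 17.8) × √7.5 = 0.0023 × 12.6888 × 39.95 × 2.7386 = 3.1930 mm/d

3.2 mm/d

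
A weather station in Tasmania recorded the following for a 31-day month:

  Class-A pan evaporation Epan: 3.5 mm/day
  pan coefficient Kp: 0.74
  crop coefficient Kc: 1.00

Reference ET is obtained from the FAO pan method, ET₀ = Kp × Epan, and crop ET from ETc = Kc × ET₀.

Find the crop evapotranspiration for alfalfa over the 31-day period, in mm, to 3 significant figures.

80.3 mm

ET₀ = 0.74 × 3.5 = 2.5900 mm/d
ETc = Kc × ET₀ = 1.00 × 2.5900 = 2.5900 mm/d
Over 31 days: 2.5900 × 31 = 80.290 mm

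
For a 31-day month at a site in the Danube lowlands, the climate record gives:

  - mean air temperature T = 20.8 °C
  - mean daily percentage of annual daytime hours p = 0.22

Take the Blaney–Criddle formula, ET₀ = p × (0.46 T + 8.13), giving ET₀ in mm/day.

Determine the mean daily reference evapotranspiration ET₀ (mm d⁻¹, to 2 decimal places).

3.89 mm d⁻¹

ET₀ = 0.22 × (0.46 × 20.8 + 8.13) = 0.22 × 17.698 = 3.8936 mm/d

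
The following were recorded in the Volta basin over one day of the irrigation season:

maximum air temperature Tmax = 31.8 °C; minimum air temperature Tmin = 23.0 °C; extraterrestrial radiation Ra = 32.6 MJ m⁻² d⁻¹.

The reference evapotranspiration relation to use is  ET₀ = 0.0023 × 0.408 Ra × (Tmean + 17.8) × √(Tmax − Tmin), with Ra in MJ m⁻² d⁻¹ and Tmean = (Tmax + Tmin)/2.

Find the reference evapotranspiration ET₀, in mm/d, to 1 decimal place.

Tmean = (31.8 + 23.0)/2 = 27.40 °C
0.408 Ra = 0.408 × 32.6 = 13.3008 mm/d equivalent
ET₀ = 0.0023 × 13.3008 × (27.40 + 17.8) × √8.8 = 0.0023 × 13.3008 × 45.20 × 2.9665 = 4.1019 mm/d

4.1 mm/d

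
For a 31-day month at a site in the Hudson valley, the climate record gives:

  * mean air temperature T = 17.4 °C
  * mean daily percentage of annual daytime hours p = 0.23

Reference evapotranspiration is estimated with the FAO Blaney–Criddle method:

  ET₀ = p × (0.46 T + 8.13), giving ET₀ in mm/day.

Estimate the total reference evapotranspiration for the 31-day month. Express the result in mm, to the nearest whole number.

115 mm

ET₀ = 0.23 × (0.46 × 17.4 + 8.13) = 0.23 × 16.134 = 3.7108 mm/d
Monthly total = 3.7108 × 31 = 115.035 mm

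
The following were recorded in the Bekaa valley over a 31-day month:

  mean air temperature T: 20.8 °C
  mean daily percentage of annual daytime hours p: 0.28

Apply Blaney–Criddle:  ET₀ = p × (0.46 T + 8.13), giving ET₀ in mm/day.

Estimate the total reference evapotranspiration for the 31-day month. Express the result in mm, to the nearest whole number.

ET₀ = 0.28 × (0.46 × 20.8 + 8.13) = 0.28 × 17.698 = 4.9554 mm/d
Monthly total = 4.9554 × 31 = 153.617 mm

154 mm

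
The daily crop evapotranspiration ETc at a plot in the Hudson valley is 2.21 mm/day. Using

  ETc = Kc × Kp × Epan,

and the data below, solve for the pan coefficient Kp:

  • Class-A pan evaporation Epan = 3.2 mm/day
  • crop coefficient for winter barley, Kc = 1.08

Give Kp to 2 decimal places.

ETc = Kc × Kp × Epan  ⇒  Kp = ETc / (Kc × Epan)
Kp = 2.21 / (1.08 × 3.2) = 2.21 / 3.456 = 0.6395

0.64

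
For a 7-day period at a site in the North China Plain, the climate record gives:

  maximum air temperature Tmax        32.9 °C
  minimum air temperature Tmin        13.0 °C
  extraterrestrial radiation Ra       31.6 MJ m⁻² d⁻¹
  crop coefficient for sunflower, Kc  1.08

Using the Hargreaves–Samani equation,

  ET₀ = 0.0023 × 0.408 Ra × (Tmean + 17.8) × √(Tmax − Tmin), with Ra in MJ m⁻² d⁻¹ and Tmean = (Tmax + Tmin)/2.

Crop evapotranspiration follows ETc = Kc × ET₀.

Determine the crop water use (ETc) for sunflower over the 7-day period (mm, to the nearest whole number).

Tmean = (32.9 + 13.0)/2 = 22.95 °C
0.408 Ra = 0.408 × 31.6 = 12.8928 mm/d equivalent
ET₀ = 0.0023 × 12.8928 × (22.95 + 17.8) × √19.9 = 0.0023 × 12.8928 × 40.75 × 4.4609 = 5.3905 mm/d
ETc = Kc × ET₀ = 1.08 × 5.3905 = 5.8217 mm/d
Over 7 days: 5.8217 × 7 = 40.752 mm

41 mm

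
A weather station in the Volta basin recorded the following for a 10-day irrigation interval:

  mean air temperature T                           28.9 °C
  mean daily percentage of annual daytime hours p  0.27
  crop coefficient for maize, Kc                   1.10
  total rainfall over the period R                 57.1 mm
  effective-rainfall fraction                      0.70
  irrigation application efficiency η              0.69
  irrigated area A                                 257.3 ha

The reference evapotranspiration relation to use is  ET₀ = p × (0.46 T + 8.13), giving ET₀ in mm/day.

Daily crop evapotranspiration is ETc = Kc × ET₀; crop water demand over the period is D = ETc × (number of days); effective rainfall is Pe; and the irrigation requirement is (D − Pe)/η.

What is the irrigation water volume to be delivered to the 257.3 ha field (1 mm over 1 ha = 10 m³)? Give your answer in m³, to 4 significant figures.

ET₀ = 0.27 × (0.46 × 28.9 + 8.13) = 0.27 × 21.424 = 5.7845 mm/d
ETc = Kc × ET₀ = 1.10 × 5.7845 = 6.3630 mm/d
Crop demand D = ETc × 10 d = 6.3630 × 10 = 63.630 mm
Pe = 0.70 × 57.1 = 39.970 mm
D − Pe = 63.630 − 39.970 = 23.660 mm
Gross irrigation = 23.660 / 0.69 = 34.290 mm
Volume = 34.290 mm × 257.3 ha × 10 = 88228.2 m³

88230 m³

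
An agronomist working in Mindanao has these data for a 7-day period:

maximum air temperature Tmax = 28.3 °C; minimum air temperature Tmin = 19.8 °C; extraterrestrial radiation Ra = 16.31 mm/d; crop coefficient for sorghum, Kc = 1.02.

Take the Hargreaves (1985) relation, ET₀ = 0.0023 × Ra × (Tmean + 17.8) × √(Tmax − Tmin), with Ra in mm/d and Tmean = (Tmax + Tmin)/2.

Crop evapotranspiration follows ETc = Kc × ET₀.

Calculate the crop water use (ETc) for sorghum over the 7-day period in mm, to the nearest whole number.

33 mm

Tmean = (28.3 + 19.8)/2 = 24.05 °C
ET₀ = 0.0023 × 16.31 × (24.05 + 17.8) × √8.5 = 0.0023 × 16.31 × 41.85 × 2.9155 = 4.5771 mm/d
ETc = Kc × ET₀ = 1.02 × 4.5771 = 4.6686 mm/d
Over 7 days: 4.6686 × 7 = 32.680 mm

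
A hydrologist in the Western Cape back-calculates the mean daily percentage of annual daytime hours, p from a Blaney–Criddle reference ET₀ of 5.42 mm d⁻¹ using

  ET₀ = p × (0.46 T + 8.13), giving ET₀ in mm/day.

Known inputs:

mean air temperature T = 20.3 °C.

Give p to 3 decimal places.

p = ET₀ / (0.46 T + 8.13) = 5.42 / (0.46 × 20.3 + 8.13) = 5.42 / 17.468 = 0.3103

0.310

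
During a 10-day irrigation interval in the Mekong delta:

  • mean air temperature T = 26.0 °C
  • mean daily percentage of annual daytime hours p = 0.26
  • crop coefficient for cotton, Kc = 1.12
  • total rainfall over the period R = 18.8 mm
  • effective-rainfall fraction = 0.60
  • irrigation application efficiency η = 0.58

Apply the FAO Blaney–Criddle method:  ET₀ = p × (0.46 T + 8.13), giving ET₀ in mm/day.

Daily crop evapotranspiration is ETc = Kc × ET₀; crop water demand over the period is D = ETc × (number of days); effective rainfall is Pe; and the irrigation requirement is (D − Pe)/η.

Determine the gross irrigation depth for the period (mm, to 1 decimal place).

81.4 mm

ET₀ = 0.26 × (0.46 × 26.0 + 8.13) = 0.26 × 20.090 = 5.2234 mm/d
ETc = Kc × ET₀ = 1.12 × 5.2234 = 5.8502 mm/d
Crop demand D = ETc × 10 d = 5.8502 × 10 = 58.502 mm
Pe = 0.60 × 18.8 = 11.280 mm
D − Pe = 58.502 − 11.280 = 47.222 mm
Gross irrigation = 47.222 / 0.58 = 81.417 mm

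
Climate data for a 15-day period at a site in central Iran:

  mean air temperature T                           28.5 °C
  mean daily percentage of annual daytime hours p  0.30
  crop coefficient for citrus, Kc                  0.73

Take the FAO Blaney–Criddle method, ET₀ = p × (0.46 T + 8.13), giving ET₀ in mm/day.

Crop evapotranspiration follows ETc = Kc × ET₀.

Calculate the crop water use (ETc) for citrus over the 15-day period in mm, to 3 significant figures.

69.8 mm

ET₀ = 0.30 × (0.46 × 28.5 + 8.13) = 0.30 × 21.240 = 6.3720 mm/d
ETc = Kc × ET₀ = 0.73 × 6.3720 = 4.6516 mm/d
Over 15 days: 4.6516 × 15 = 69.774 mm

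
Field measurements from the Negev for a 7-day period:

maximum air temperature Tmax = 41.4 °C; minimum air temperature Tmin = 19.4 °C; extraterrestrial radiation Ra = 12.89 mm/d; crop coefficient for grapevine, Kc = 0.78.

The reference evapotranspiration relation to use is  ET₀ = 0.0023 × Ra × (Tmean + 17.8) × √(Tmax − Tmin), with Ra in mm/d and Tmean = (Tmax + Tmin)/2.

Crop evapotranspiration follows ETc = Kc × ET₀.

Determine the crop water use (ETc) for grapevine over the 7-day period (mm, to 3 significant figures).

Tmean = (41.4 + 19.4)/2 = 30.40 °C
ET₀ = 0.0023 × 12.89 × (30.40 + 17.8) × √22.0 = 0.0023 × 12.89 × 48.20 × 4.6904 = 6.7025 mm/d
ETc = Kc × ET₀ = 0.78 × 6.7025 = 5.2280 mm/d
Over 7 days: 5.2280 × 7 = 36.596 mm

36.6 mm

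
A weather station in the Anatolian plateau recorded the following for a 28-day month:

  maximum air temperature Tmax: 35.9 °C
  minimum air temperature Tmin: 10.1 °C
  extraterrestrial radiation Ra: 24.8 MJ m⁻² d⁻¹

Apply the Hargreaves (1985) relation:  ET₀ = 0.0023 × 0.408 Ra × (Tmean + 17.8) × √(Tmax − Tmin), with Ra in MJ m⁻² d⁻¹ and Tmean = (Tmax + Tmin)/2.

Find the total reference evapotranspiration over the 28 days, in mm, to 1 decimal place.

Tmean = (35.9 + 10.1)/2 = 23.00 °C
0.408 Ra = 0.408 × 24.8 = 10.1184 mm/d equivalent
ET₀ = 0.0023 × 10.1184 × (23.00 + 17.8) × √25.8 = 0.0023 × 10.1184 × 40.80 × 5.0794 = 4.8229 mm/d
Over 28 days: 4.8229 × 28 = 135.041 mm

135.0 mm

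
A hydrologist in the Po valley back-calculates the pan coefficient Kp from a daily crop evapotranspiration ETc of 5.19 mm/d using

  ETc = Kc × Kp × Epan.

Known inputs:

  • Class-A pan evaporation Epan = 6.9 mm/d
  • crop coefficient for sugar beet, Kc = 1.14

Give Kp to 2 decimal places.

ETc = Kc × Kp × Epan  ⇒  Kp = ETc / (Kc × Epan)
Kp = 5.19 / (1.14 × 6.9) = 5.19 / 7.866 = 0.6598

0.66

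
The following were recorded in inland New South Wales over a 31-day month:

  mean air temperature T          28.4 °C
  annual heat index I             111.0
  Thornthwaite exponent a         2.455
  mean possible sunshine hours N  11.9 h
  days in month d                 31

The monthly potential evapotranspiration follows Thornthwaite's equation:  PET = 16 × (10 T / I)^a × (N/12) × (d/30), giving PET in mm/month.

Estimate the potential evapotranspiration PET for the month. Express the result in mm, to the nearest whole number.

10T/I = 10 × 28.4 / 111.0 = 2.5586
(10T/I)^a = 2.5586^2.455 = 10.0380
Uncorrected PET = 16 × 10.0380 = 160.608 mm
Correction = (N/12)(d/30) = (11.9/12)(31/30) = 1.0247
PET = 160.608 × 1.0247 = 164.575 mm/month

165 mm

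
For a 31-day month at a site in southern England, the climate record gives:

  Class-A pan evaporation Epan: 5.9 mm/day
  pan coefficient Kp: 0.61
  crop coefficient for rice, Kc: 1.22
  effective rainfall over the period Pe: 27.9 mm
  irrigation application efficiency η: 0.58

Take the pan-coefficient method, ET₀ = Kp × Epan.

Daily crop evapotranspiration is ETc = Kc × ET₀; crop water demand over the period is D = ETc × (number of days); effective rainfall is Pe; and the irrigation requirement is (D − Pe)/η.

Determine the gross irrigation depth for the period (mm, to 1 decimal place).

186.6 mm

ET₀ = 0.61 × 5.9 = 3.5990 mm/d
ETc = Kc × ET₀ = 1.22 × 3.5990 = 4.3908 mm/d
Crop demand D = ETc × 31 d = 4.3908 × 31 = 136.115 mm
D − Pe = 136.115 − 27.9 = 108.215 mm
Gross irrigation = 108.215 / 0.58 = 186.578 mm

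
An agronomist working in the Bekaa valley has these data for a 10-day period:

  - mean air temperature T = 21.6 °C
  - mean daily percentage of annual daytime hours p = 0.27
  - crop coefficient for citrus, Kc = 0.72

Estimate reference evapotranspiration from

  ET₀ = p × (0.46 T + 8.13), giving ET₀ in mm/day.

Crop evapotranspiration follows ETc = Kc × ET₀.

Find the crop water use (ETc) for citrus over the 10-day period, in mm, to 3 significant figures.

35.1 mm

ET₀ = 0.27 × (0.46 × 21.6 + 8.13) = 0.27 × 18.066 = 4.8778 mm/d
ETc = Kc × ET₀ = 0.72 × 4.8778 = 3.5120 mm/d
Over 10 days: 3.5120 × 10 = 35.120 mm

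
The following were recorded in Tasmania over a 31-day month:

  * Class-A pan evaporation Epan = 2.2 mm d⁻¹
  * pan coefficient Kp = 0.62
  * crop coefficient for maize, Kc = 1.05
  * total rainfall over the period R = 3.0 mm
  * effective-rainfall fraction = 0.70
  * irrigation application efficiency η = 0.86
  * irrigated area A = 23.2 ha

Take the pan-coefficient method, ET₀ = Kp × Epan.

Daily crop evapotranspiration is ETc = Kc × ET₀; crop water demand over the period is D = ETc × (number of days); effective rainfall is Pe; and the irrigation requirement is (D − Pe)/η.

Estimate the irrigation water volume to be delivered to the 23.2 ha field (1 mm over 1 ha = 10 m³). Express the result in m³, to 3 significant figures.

11400 m³

ET₀ = 0.62 × 2.2 = 1.3640 mm/d
ETc = Kc × ET₀ = 1.05 × 1.3640 = 1.4322 mm/d
Crop demand D = ETc × 31 d = 1.4322 × 31 = 44.398 mm
Pe = 0.70 × 3.0 = 2.100 mm
D − Pe = 44.398 − 2.100 = 42.298 mm
Gross irrigation = 42.298 / 0.86 = 49.184 mm
Volume = 49.184 mm × 23.2 ha × 10 = 11410.7 m³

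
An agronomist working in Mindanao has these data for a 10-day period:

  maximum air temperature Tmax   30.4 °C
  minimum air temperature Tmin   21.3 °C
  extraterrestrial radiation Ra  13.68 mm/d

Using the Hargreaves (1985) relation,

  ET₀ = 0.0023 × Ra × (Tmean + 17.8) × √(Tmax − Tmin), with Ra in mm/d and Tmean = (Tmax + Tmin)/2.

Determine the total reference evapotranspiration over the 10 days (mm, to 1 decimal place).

Tmean = (30.4 + 21.3)/2 = 25.85 °C
ET₀ = 0.0023 × 13.68 × (25.85 + 17.8) × √9.1 = 0.0023 × 13.68 × 43.65 × 3.0166 = 4.1430 mm/d
Over 10 days: 4.1430 × 10 = 41.430 mm

41.4 mm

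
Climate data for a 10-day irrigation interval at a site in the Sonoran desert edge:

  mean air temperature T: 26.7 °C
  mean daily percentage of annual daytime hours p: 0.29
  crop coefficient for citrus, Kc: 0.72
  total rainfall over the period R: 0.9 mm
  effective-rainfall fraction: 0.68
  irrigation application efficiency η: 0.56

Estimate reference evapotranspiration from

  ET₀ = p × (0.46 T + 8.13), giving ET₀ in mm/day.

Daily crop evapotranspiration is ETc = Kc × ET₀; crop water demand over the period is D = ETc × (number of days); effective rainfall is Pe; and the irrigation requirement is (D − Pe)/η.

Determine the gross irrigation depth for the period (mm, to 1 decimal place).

75.0 mm

ET₀ = 0.29 × (0.46 × 26.7 + 8.13) = 0.29 × 20.412 = 5.9195 mm/d
ETc = Kc × ET₀ = 0.72 × 5.9195 = 4.2620 mm/d
Crop demand D = ETc × 10 d = 4.2620 × 10 = 42.620 mm
Pe = 0.68 × 0.9 = 0.612 mm
D − Pe = 42.620 − 0.612 = 42.008 mm
Gross irrigation = 42.008 / 0.56 = 75.014 mm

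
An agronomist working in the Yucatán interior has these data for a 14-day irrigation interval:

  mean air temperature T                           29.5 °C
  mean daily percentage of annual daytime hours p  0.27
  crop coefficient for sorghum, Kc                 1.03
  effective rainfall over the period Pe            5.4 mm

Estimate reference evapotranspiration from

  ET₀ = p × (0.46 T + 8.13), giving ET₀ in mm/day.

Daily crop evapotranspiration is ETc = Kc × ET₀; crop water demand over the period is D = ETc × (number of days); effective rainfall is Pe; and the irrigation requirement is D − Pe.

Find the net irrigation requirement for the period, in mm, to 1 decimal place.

79.1 mm

ET₀ = 0.27 × (0.46 × 29.5 + 8.13) = 0.27 × 21.700 = 5.8590 mm/d
ETc = Kc × ET₀ = 1.03 × 5.8590 = 6.0348 mm/d
Crop demand D = ETc × 14 d = 6.0348 × 14 = 84.487 mm
D − Pe = 84.487 − 5.4 = 79.087 mm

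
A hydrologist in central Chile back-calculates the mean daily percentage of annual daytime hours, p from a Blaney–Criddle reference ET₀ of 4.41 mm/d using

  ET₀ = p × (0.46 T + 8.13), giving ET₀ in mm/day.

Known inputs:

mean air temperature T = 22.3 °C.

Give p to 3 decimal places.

p = ET₀ / (0.46 T + 8.13) = 4.41 / (0.46 × 22.3 + 8.13) = 4.41 / 18.388 = 0.2398

0.240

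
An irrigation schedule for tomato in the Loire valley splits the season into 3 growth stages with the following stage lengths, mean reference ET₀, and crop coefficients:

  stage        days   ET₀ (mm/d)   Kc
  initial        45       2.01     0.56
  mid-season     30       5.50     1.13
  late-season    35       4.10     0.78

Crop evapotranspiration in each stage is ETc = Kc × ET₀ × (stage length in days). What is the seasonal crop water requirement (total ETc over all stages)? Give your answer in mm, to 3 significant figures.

349 mm

initial: 0.56 × 2.01 × 45 = 50.65 mm
mid-season: 1.13 × 5.50 × 30 = 186.45 mm
late-season: 0.78 × 4.10 × 35 = 111.93 mm
Seasonal total = 349.03 mm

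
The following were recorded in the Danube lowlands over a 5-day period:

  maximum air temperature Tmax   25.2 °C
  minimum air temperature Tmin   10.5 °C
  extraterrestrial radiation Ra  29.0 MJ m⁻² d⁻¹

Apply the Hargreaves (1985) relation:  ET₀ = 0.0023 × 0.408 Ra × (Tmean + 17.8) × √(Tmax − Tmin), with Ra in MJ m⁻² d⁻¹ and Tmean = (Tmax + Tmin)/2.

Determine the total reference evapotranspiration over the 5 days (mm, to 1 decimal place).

Tmean = (25.2 + 10.5)/2 = 17.85 °C
0.408 Ra = 0.408 × 29.0 = 11.8320 mm/d equivalent
ET₀ = 0.0023 × 11.8320 × (17.85 + 17.8) × √14.7 = 0.0023 × 11.8320 × 35.65 × 3.8341 = 3.7197 mm/d
Over 5 days: 3.7197 × 5 = 18.599 mm

18.6 mm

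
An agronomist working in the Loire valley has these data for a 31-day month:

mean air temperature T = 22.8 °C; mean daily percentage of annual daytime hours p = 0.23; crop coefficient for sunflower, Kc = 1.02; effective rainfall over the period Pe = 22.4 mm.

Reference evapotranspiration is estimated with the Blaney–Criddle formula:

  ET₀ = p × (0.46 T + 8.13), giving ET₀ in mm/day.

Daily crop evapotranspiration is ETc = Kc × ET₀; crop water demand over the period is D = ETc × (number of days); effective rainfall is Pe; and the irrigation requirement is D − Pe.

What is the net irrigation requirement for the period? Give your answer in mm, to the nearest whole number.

113 mm

ET₀ = 0.23 × (0.46 × 22.8 + 8.13) = 0.23 × 18.618 = 4.2821 mm/d
ETc = Kc × ET₀ = 1.02 × 4.2821 = 4.3677 mm/d
Crop demand D = ETc × 31 d = 4.3677 × 31 = 135.399 mm
D − Pe = 135.399 − 22.4 = 112.999 mm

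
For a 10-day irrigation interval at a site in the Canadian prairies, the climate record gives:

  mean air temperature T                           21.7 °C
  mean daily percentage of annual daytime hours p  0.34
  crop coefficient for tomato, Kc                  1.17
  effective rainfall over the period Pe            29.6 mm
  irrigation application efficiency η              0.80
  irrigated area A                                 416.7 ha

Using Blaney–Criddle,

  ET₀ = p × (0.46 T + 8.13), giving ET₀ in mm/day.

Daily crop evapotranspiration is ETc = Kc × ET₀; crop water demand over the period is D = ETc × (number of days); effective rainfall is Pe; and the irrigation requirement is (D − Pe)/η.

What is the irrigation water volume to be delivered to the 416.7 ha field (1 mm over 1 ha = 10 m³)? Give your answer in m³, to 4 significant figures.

ET₀ = 0.34 × (0.46 × 21.7 + 8.13) = 0.34 × 18.112 = 6.1581 mm/d
ETc = Kc × ET₀ = 1.17 × 6.1581 = 7.2050 mm/d
Crop demand D = ETc × 10 d = 7.2050 × 10 = 72.050 mm
D − Pe = 72.050 − 29.6 = 42.450 mm
Gross irrigation = 42.450 / 0.80 = 53.063 mm
Volume = 53.063 mm × 416.7 ha × 10 = 221113.5 m³

221100 m³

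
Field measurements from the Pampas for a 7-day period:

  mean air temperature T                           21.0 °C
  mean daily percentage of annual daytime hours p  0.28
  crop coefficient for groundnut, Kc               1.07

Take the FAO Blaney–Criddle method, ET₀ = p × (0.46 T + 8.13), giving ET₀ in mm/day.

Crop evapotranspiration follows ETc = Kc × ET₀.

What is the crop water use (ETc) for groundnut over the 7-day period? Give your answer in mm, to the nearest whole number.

ET₀ = 0.28 × (0.46 × 21.0 + 8.13) = 0.28 × 17.790 = 4.9812 mm/d
ETc = Kc × ET₀ = 1.07 × 4.9812 = 5.3299 mm/d
Over 7 days: 5.3299 × 7 = 37.309 mm

37 mm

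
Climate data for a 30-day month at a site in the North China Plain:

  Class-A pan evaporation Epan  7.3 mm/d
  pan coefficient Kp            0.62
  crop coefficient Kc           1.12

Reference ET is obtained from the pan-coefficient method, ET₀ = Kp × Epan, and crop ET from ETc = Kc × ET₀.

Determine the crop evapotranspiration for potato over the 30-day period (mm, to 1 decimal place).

152.1 mm

ET₀ = 0.62 × 7.3 = 4.5260 mm/d
ETc = Kc × ET₀ = 1.12 × 4.5260 = 5.0691 mm/d
Over 30 days: 5.0691 × 30 = 152.073 mm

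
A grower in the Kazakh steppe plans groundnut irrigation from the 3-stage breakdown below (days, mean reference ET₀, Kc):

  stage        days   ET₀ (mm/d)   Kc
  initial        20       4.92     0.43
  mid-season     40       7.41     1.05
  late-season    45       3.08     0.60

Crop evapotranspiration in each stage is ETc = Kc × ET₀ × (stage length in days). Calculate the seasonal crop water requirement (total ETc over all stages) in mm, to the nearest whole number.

437 mm

initial: 0.43 × 4.92 × 20 = 42.31 mm
mid-season: 1.05 × 7.41 × 40 = 311.22 mm
late-season: 0.60 × 3.08 × 45 = 83.16 mm
Seasonal total = 436.69 mm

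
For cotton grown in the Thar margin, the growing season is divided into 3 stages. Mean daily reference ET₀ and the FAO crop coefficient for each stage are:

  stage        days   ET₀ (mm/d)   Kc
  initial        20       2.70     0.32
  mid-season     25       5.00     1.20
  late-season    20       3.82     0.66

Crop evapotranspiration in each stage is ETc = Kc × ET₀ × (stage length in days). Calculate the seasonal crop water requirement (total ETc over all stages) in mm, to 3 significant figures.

initial: 0.32 × 2.70 × 20 = 17.28 mm
mid-season: 1.20 × 5.00 × 25 = 150.00 mm
late-season: 0.66 × 3.82 × 20 = 50.42 mm
Seasonal total = 217.70 mm

218 mm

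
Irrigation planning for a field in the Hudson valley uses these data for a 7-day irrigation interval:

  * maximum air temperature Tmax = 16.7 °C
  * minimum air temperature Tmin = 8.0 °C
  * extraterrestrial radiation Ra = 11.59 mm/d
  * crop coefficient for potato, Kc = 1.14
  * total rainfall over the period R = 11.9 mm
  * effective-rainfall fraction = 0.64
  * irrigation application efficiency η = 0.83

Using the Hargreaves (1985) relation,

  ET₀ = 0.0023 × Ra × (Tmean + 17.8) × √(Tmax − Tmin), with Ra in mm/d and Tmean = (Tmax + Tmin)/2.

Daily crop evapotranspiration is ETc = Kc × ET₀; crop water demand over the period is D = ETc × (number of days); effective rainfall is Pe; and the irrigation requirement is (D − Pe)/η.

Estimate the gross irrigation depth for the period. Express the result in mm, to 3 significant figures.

Tmean = (16.7 + 8.0)/2 = 12.35 °C
ET₀ = 0.0023 × 11.59 × (12.35 + 17.8) × √8.7 = 0.0023 × 11.59 × 30.15 × 2.9496 = 2.3706 mm/d
ETc = Kc × ET₀ = 1.14 × 2.3706 = 2.7025 mm/d
Crop demand D = ETc × 7 d = 2.7025 × 7 = 18.918 mm
Pe = 0.64 × 11.9 = 7.616 mm
D − Pe = 18.918 − 7.616 = 11.302 mm
Gross irrigation = 11.302 / 0.83 = 13.617 mm

13.6 mm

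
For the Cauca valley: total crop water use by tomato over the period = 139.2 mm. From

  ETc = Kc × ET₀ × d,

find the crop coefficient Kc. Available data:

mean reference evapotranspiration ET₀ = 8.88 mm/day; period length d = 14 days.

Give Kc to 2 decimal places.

ETc = Kc × ET₀ × d  ⇒  Kc = ETc / (ET₀ × d)
Kc = 139.2 / (8.88 × 14) = 139.2 / 124.32 = 1.1197

1.12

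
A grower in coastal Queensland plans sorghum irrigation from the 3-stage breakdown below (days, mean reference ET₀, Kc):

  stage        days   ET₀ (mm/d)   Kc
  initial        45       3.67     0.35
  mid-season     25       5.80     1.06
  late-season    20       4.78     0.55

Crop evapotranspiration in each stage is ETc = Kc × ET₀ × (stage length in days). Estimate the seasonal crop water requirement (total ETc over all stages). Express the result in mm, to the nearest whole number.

264 mm

initial: 0.35 × 3.67 × 45 = 57.80 mm
mid-season: 1.06 × 5.80 × 25 = 153.70 mm
late-season: 0.55 × 4.78 × 20 = 52.58 mm
Seasonal total = 264.08 mm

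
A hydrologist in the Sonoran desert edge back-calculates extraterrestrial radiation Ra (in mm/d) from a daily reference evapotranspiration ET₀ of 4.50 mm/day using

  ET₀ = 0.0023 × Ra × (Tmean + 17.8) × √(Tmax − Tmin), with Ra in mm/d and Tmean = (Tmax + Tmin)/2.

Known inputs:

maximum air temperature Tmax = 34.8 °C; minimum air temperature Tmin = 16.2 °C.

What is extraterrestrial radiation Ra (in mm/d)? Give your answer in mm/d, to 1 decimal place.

10.5 mm/d

Tmean = 25.50 °C; √ΔT = 4.3128
Ra = ET₀ / [0.0023 × (Tmean+17.8) × √ΔT] = 4.50 / (0.0023 × 43.30 × 4.3128) = 10.477 mm/d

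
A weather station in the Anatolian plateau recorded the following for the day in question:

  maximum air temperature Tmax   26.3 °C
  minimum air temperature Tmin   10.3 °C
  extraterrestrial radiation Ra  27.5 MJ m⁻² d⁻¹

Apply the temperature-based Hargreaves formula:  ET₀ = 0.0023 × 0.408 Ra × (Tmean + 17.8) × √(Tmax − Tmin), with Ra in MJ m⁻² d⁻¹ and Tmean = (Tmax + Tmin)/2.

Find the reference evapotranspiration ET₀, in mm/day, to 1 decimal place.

Tmean = (26.3 + 10.3)/2 = 18.30 °C
0.408 Ra = 0.408 × 27.5 = 11.2200 mm/d equivalent
ET₀ = 0.0023 × 11.2200 × (18.30 + 17.8) × √16.0 = 0.0023 × 11.2200 × 36.10 × 4.0000 = 3.7264 mm/d

3.7 mm/day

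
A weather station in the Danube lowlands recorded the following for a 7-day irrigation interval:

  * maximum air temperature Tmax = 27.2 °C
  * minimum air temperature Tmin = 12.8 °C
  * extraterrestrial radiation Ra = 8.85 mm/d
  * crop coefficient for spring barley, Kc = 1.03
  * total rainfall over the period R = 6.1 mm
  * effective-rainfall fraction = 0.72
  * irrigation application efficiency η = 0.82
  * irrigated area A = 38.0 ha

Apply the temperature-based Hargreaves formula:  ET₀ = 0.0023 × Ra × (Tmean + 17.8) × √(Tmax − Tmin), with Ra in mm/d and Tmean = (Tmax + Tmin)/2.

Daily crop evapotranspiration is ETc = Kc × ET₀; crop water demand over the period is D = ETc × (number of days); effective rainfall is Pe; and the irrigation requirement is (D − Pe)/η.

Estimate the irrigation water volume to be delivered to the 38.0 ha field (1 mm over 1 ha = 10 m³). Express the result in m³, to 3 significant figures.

Tmean = (27.2 + 12.8)/2 = 20.00 °C
ET₀ = 0.0023 × 8.85 × (20.00 + 17.8) × √14.4 = 0.0023 × 8.85 × 37.80 × 3.7947 = 2.9197 mm/d
ETc = Kc × ET₀ = 1.03 × 2.9197 = 3.0073 mm/d
Crop demand D = ETc × 7 d = 3.0073 × 7 = 21.051 mm
Pe = 0.72 × 6.1 = 4.392 mm
D − Pe = 21.051 − 4.392 = 16.659 mm
Gross irrigation = 16.659 / 0.82 = 20.316 mm
Volume = 20.316 mm × 38.0 ha × 10 = 7720.1 m³

7720 m³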